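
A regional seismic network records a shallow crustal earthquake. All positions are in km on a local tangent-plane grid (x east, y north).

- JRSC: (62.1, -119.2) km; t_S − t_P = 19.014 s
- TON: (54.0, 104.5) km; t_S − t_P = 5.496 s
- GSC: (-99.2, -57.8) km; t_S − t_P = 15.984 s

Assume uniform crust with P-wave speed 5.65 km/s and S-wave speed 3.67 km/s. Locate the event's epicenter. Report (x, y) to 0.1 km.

x ≈ 6.5 km, y ≈ 72.0 km

Distance from S−P lag: d = Δt · v_P v_S / (v_P − v_S) = Δt · (5.65·3.67)/(5.65−3.67) ≈ 10.4725·Δt.
So d_JRSC = 199.12, d_TON = 57.56, d_GSC = 167.39 km.
Circle about each station: (x − 62.1)² + (y + 119.2)² = 199.12²; (x − 54.0)² + (y − 104.5)² = 57.56²; (x + 99.2)² + (y + 57.8)² = 167.39².
Subtracting the JRSC equation from the TON and GSC equations removes the quadratic terms:
-16.2 x + 447.4 y = 32106.82
-322.6 x + 122.8 y = 6745.79
Solving the 2×2 system: x ≈ 6.5, y ≈ 72.0 km.
Check against JRSC (with the unrounded x, y): √((x − 62.1)²+(y + 119.2)²) = 199.12 ≈ 199.12 km. ✓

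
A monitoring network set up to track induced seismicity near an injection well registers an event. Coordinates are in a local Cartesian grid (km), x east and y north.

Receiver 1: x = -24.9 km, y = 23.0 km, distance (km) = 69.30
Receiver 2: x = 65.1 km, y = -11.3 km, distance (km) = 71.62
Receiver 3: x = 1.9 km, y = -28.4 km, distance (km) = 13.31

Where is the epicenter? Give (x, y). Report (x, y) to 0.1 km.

x ≈ 0.2 km, y ≈ -41.6 km

Circle about each station: (x + 24.9)² + (y − 23.0)² = 69.30²; (x − 65.1)² + (y + 11.3)² = 71.62²; (x − 1.9)² + (y + 28.4)² = 13.31².
Subtracting the Receiver 1 equation from the Receiver 2 and Receiver 3 equations removes the quadratic terms:
180.0 x − 68.6 y = 2889.76
53.6 x − 102.8 y = 4286.49
Solving the 2×2 system: x ≈ 0.2, y ≈ -41.6 km.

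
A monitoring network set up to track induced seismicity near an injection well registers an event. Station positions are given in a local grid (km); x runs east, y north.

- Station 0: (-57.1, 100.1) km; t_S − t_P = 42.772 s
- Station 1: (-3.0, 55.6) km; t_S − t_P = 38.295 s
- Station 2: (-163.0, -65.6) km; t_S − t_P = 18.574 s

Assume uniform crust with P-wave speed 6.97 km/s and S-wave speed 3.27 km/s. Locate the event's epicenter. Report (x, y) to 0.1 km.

(-98.5, -160.1)

Distance from S−P lag: d = Δt · v_P v_S / (v_P − v_S) = Δt · (6.97·3.27)/(6.97−3.27) ≈ 6.1600·Δt.
So d_Station 0 = 263.47, d_Station 1 = 235.90, d_Station 2 = 114.42 km.
Circle about each station: (x + 57.1)² + (y − 100.1)² = 263.47²; (x + 3.0)² + (y − 55.6)² = 235.90²; (x + 163.0)² + (y + 65.6)² = 114.42².
Subtracting the Station 0 equation from the Station 1 and Station 2 equations removes the quadratic terms:
108.2 x − 89.0 y = 3587.57
-211.8 x − 331.4 y = 73916.44
Solving the 2×2 system: x ≈ -98.5, y ≈ -160.1 km.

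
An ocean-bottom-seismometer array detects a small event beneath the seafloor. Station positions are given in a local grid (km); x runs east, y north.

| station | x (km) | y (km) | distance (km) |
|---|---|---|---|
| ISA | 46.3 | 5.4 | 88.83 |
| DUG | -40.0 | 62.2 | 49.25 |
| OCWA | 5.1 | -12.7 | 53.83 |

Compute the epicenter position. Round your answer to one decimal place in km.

x ≈ -42.2 km, y ≈ 13.0 km

Circle about each station: (x − 46.3)² + (y − 5.4)² = 88.83²; (x + 40.0)² + (y − 62.2)² = 49.25²; (x − 5.1)² + (y + 12.7)² = 53.83².
Subtracting pairs of circle equations eliminates x²+y² and gives linear equations (the radical axes):
-172.6 x + 113.6 y = 8761.20
-82.4 x − 36.2 y = 3007.55
Solving the 2×2 system: x ≈ -42.2, y ≈ 13.0 km.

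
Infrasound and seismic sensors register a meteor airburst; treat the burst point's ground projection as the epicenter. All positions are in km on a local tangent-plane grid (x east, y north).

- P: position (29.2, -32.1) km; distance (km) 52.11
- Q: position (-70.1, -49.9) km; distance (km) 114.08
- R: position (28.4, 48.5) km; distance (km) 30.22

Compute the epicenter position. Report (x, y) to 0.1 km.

Circle about each station: (x − 29.2)² + (y + 32.1)² = 52.11²; (x + 70.1)² + (y + 49.9)² = 114.08²; (x − 28.4)² + (y − 48.5)² = 30.22².
Subtracting the P equation from the Q and R equations removes the quadratic terms:
-198.6 x − 35.6 y = -4777.82
-1.6 x + 161.2 y = 3077.96
Solving the 2×2 system: x ≈ 20.6, y ≈ 19.3 km.
Check against P (with the unrounded x, y): √((x − 29.2)²+(y + 32.1)²) = 52.11 ≈ 52.11 km. ✓

(20.6, 19.3)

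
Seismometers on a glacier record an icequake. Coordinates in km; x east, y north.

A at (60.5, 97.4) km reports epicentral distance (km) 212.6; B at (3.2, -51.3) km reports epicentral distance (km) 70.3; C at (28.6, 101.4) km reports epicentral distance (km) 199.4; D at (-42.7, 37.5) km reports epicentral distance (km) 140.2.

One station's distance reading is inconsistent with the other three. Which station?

D

Solve using three stations at a time. Using A, B, C (subtract circle equations pairwise → linear system) gives (x, y) ≈ (-62.7, -75.9).
Distances from that point to each station vs reported:
  A: calculated 212.6 vs reported 212.6 → residual 0.0 km
  B: calculated 70.3 vs reported 70.3 → residual 0.0 km
  C: calculated 199.4 vs reported 199.4 → residual 0.0 km
  D: calculated 115.1 vs reported 140.2 → residual 25.1 km
A, B, C are mutually consistent (residuals ≈ 0); D is off by 25.1 km.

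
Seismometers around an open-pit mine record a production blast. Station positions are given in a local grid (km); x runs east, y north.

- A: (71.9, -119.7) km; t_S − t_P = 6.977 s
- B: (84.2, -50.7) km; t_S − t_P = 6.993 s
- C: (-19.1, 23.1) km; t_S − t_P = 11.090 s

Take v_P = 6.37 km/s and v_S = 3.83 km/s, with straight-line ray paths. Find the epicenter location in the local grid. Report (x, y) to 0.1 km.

x ≈ 21.7 km, y ≈ -75.3 km

Distance from S−P lag: d = Δt · v_P v_S / (v_P − v_S) = Δt · (6.37·3.83)/(6.37−3.83) ≈ 9.6052·Δt.
So d_A = 67.02, d_B = 67.17, d_C = 106.52 km.
Circle about each station: (x − 71.9)² + (y + 119.7)² = 67.02²; (x − 84.2)² + (y + 50.7)² = 67.17²; (x + 19.1)² + (y − 23.1)² = 106.52².
Subtracting the A equation from the B and C equations removes the quadratic terms:
24.6 x + 138.0 y = -9857.70
-182.0 x + 285.6 y = -25454.11
Solving the 2×2 system: x ≈ 21.7, y ≈ -75.3 km.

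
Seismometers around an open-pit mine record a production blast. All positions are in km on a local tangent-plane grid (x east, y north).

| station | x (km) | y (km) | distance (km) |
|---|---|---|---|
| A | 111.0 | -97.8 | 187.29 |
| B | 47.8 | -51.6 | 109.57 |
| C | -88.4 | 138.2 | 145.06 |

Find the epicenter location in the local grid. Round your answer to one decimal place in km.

(-49.7, -1.6)

Circle about each station: (x − 111.0)² + (y + 97.8)² = 187.29²; (x − 47.8)² + (y + 51.6)² = 109.57²; (x + 88.4)² + (y − 138.2)² = 145.06².
Subtracting pairs of circle equations eliminates x²+y² and gives linear equations (the radical axes):
-126.4 x + 92.4 y = 6133.52
-398.8 x + 472.0 y = 19063.10
Solving the 2×2 system: x ≈ -49.7, y ≈ -1.6 km.
Check against A (with the unrounded x, y): √((x − 111.0)²+(y + 97.8)²) = 187.29 ≈ 187.29 km. ✓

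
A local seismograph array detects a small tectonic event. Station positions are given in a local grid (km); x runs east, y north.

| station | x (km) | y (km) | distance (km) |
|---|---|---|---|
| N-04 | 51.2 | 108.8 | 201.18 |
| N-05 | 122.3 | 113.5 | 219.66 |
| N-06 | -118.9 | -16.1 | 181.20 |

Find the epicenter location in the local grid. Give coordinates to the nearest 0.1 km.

Circle about each station: (x − 51.2)² + (y − 108.8)² = 201.18²; (x − 122.3)² + (y − 113.5)² = 219.66²; (x + 118.9)² + (y + 16.1)² = 181.20².
Subtracting pairs of circle equations eliminates x²+y² and gives linear equations (the radical axes):
142.2 x + 9.4 y = 5603.54
-340.2 x − 249.8 y = 7577.49
Solving the 2×2 system: x ≈ 45.5, y ≈ -92.3 km.
Check against N-04 (with the unrounded x, y): √((x − 51.2)²+(y − 108.8)²) = 201.19 ≈ 201.18 km. ✓

x ≈ 45.5 km, y ≈ -92.3 km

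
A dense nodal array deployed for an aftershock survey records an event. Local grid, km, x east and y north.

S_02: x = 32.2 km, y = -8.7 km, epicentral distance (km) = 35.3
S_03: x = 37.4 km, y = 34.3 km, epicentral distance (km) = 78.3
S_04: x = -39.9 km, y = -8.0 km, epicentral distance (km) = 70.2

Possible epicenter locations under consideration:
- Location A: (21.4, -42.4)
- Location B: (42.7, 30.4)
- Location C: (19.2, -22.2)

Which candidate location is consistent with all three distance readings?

Location A

For each candidate, compare |candidate − station| to the reported distance:
Location A: residuals S_02 0.1, S_03 0.1, S_04 0.1 → max 0.1 km
Location B: residuals S_02 5.2, S_03 71.7, S_04 20.9 → max 71.7 km
Location C: residuals S_02 16.6, S_03 18.9, S_04 9.4 → max 18.9 km
Only Location A has all residuals ≈ 0.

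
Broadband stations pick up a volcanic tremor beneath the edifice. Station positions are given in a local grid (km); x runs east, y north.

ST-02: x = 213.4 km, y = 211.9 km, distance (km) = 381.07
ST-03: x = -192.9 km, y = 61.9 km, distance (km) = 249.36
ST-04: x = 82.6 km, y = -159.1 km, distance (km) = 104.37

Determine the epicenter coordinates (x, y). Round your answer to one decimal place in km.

Circle about each station: (x − 213.4)² + (y − 211.9)² = 381.07²; (x + 192.9)² + (y − 61.9)² = 249.36²; (x − 82.6)² + (y + 159.1)² = 104.37².
Subtracting the ST-02 equation from the ST-03 and ST-04 equations removes the quadratic terms:
-812.6 x − 300.0 y = 33634.79
-261.6 x − 742.0 y = 76015.65
Solving the 2×2 system: x ≈ -4.1, y ≈ -101.0 km.
Check against ST-02 (with the unrounded x, y): √((x − 213.4)²+(y − 211.9)²) = 381.07 ≈ 381.07 km. ✓

(-4.1, -101.0)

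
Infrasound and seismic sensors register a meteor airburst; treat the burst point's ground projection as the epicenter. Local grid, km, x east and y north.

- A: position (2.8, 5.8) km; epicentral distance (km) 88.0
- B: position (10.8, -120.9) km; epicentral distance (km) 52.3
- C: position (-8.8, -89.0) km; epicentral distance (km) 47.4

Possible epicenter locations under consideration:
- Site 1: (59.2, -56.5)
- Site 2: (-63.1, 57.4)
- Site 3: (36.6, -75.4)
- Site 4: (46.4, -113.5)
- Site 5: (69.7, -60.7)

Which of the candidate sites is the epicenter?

For each candidate, compare |candidate − station| to the reported distance:
Site 1: residuals A 4.0, B 28.3, C 28.0 → max 28.3 km
Site 2: residuals A 4.3, B 140.7, C 108.7 → max 140.7 km
Site 3: residuals A 0.0, B 0.0, C 0.0 → max 0.0 km
Site 4: residuals A 39.0, B 15.9, C 13.0 → max 39.0 km
Site 5: residuals A 6.3, B 31.9, C 36.0 → max 36.0 km
Only Site 3 has all residuals ≈ 0.

Site 3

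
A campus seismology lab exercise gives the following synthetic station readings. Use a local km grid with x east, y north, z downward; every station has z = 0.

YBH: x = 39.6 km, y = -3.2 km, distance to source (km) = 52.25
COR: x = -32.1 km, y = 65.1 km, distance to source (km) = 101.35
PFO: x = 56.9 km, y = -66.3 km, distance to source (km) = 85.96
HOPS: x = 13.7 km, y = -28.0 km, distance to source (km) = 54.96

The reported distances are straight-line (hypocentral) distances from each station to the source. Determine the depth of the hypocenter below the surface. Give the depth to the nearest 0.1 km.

Each station gives a sphere (x−x_i)² + (y−y_i)² + z² = d_i² (stations at z=0).
Subtracting the YBH sphere from COR and PFO: z² cancels, leaving linear equations in x and y:
-143.4 x + 136.6 y = -3851.74
34.6 x − 126.2 y = 1395.84
Solving: x ≈ 22.094, y ≈ -5.003 km (keep extra digits for the depth step; rounded: 22.1, -5.0).
Then from the YBH sphere: z² = 52.25² − (x − 39.6)² − (y + 3.2)² with x = 22.094, y = -5.003, so z ≈ 49.197 ≈ 49.2 km.

49.2 km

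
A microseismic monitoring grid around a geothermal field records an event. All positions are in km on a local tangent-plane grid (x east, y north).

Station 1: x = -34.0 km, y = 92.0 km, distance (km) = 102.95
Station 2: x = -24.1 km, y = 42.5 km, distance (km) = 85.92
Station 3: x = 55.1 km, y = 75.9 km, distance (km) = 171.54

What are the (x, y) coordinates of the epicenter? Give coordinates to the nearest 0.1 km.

x ≈ -106.8 km, y ≈ 19.2 km

Circle about each station: (x + 34.0)² + (y − 92.0)² = 102.95²; (x + 24.1)² + (y − 42.5)² = 85.92²; (x − 55.1)² + (y − 75.9)² = 171.54².
Subtracting the Station 1 equation from the Station 2 and Station 3 equations removes the quadratic terms:
19.8 x − 99.0 y = -4016.48
178.2 x − 32.2 y = -19650.45
Solving the 2×2 system: x ≈ -106.8, y ≈ 19.2 km.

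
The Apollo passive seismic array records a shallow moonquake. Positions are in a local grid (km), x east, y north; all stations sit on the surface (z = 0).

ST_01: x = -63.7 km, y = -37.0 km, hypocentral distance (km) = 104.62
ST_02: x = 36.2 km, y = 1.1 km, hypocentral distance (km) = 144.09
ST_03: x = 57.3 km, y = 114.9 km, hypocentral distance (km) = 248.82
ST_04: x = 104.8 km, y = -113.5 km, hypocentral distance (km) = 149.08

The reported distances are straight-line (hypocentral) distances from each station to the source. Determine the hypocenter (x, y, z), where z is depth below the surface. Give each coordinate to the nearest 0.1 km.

(-28.2, -108.9, 67.2)

Each station gives a sphere (x−x_i)² + (y−y_i)² + z² = d_i² (stations at z=0).
Subtracting the ST_01 sphere from ST_02 and ST_03: z² cancels, leaving linear equations in x and y:
199.8 x + 76.2 y = -13931.62
242.0 x + 303.8 y = -39907.44
Solving: x ≈ -28.195, y ≈ -108.902 km (keep extra digits for the depth step; rounded: -28.2, -108.9).
Then from the ST_01 sphere: z² = 104.62² − (x + 63.7)² − (y + 37.0)² with x = -28.195, y = -108.902, so z ≈ 67.193 ≈ 67.2 km.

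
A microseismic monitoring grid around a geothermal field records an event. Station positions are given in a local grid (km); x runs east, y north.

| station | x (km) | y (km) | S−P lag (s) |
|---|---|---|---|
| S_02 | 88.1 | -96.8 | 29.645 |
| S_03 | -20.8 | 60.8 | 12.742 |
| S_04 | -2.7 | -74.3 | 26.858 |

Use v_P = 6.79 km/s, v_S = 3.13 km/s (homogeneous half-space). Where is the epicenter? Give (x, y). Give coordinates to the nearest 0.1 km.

Distance from S−P lag: d = Δt · v_P v_S / (v_P − v_S) = Δt · (6.79·3.13)/(6.79−3.13) ≈ 5.8067·Δt.
So d_S_02 = 172.14, d_S_03 = 73.99, d_S_04 = 155.96 km.
Circle about each station: (x − 88.1)² + (y + 96.8)² = 172.14²; (x + 20.8)² + (y − 60.8)² = 73.99²; (x + 2.7)² + (y + 74.3)² = 155.96².
Subtracting the S_02 equation from the S_03 and S_04 equations removes the quadratic terms:
-217.8 x + 315.2 y = 11155.09
-181.6 x + 45.0 y = -6295.41
Solving the 2×2 system: x ≈ 52.4, y ≈ 71.6 km.

52.4 km east, 71.6 km north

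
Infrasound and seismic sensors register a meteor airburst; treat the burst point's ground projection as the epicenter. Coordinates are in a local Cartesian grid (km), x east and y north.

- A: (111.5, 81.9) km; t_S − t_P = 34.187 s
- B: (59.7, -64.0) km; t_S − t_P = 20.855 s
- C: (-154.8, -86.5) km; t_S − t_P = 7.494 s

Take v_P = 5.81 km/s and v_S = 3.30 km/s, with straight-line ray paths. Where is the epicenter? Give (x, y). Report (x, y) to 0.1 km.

(-99.4, -72.1)

Distance from S−P lag: d = Δt · v_P v_S / (v_P − v_S) = Δt · (5.81·3.30)/(5.81−3.30) ≈ 7.6386·Δt.
So d_A = 261.14, d_B = 159.30, d_C = 57.24 km.
Circle about each station: (x − 111.5)² + (y − 81.9)² = 261.14²; (x − 59.7)² + (y + 64.0)² = 159.30²; (x + 154.8)² + (y + 86.5)² = 57.24².
Subtracting the A equation from the B and C equations removes the quadratic terms:
-103.6 x − 291.8 y = 31337.84
-532.6 x − 336.8 y = 77223.11
Solving the 2×2 system: x ≈ -99.4, y ≈ -72.1 km.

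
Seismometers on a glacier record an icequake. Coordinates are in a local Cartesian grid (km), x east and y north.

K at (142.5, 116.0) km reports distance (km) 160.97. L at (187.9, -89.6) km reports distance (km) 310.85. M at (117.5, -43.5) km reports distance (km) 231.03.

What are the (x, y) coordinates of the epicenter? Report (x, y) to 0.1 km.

Circle about each station: (x − 142.5)² + (y − 116.0)² = 160.97²; (x − 187.9)² + (y + 89.6)² = 310.85²; (x − 117.5)² + (y + 43.5)² = 231.03².
Subtracting pairs of circle equations eliminates x²+y² and gives linear equations (the radical axes):
90.8 x − 411.2 y = -61144.06
-50.0 x − 319.0 y = -45527.27
Solving the 2×2 system: x ≈ -15.8, y ≈ 145.2 km.

(-15.8, 145.2)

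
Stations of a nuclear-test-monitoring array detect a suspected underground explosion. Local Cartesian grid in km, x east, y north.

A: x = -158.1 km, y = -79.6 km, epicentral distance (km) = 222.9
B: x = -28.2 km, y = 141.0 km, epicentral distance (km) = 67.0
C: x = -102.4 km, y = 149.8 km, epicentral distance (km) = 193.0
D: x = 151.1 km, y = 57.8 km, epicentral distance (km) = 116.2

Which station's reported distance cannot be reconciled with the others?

B

Solve using three stations at a time. Using A, C, D (subtract circle equations pairwise → linear system) gives (x, y) ≈ (41.0, 20.6).
Distances from that point to each station vs reported:
  A: calculated 222.9 vs reported 222.9 → residual 0.0 km
  B: calculated 138.9 vs reported 67.0 → residual 71.9 km
  C: calculated 193.0 vs reported 193.0 → residual 0.0 km
  D: calculated 116.2 vs reported 116.2 → residual 0.0 km
A, C, D are mutually consistent (residuals ≈ 0); B is off by 71.9 km.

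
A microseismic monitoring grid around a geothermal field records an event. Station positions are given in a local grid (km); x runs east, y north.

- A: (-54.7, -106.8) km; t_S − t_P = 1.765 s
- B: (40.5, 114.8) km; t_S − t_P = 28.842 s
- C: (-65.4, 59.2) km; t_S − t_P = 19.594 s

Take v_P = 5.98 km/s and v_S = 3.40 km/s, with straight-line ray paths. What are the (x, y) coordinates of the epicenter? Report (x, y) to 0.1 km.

x ≈ -48.6 km, y ≈ -94.3 km

Distance from S−P lag: d = Δt · v_P v_S / (v_P − v_S) = Δt · (5.98·3.40)/(5.98−3.40) ≈ 7.8806·Δt.
So d_A = 13.91, d_B = 227.29, d_C = 154.41 km.
Circle about each station: (x + 54.7)² + (y + 106.8)² = 13.91²; (x − 40.5)² + (y − 114.8)² = 227.29²; (x + 65.4)² + (y − 59.2)² = 154.41².
Subtracting the A equation from the B and C equations removes the quadratic terms:
190.4 x + 443.2 y = -51046.30
-21.4 x + 332.0 y = -30265.49
Solving the 2×2 system: x ≈ -48.6, y ≈ -94.3 km.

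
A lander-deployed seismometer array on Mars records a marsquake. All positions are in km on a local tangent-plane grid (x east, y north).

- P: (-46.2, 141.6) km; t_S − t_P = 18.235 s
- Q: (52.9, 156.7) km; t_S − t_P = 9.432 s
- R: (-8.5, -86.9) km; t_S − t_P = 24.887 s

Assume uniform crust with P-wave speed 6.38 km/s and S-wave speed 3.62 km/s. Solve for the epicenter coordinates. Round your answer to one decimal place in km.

Distance from S−P lag: d = Δt · v_P v_S / (v_P − v_S) = Δt · (6.38·3.62)/(6.38−3.62) ≈ 8.3680·Δt.
So d_P = 152.59, d_Q = 78.93, d_R = 208.25 km.
Circle about each station: (x + 46.2)² + (y − 141.6)² = 152.59²; (x − 52.9)² + (y − 156.7)² = 78.93²; (x + 8.5)² + (y + 86.9)² = 208.25².
Subtracting pairs of circle equations eliminates x²+y² and gives linear equations (the radical axes):
198.2 x + 30.2 y = 22222.06
75.4 x − 457.0 y = -34645.49
Solving the 2×2 system: x ≈ 98.1, y ≈ 92.0 km.

98.1 km east, 92.0 km north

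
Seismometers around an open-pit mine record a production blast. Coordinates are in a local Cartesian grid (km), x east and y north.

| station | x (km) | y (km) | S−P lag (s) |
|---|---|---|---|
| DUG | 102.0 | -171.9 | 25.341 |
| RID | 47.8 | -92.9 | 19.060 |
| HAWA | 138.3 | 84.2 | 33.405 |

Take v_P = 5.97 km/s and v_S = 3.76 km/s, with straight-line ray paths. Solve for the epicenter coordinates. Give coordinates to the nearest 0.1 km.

Distance from S−P lag: d = Δt · v_P v_S / (v_P − v_S) = Δt · (5.97·3.76)/(5.97−3.76) ≈ 10.1571·Δt.
So d_DUG = 257.39, d_RID = 193.59, d_HAWA = 339.30 km.
Circle about each station: (x − 102.0)² + (y + 171.9)² = 257.39²; (x − 47.8)² + (y + 92.9)² = 193.59²; (x − 138.3)² + (y − 84.2)² = 339.30².
Subtracting pairs of circle equations eliminates x²+y² and gives linear equations (the radical axes):
-108.4 x + 158.0 y = -265.84
72.6 x + 512.2 y = -62611.96
Solving the 2×2 system: x ≈ -145.6, y ≈ -101.6 km.
Check against DUG (with the unrounded x, y): √((x − 102.0)²+(y + 171.9)²) = 257.42 ≈ 257.39 km. ✓

-145.6 km east, -101.6 km north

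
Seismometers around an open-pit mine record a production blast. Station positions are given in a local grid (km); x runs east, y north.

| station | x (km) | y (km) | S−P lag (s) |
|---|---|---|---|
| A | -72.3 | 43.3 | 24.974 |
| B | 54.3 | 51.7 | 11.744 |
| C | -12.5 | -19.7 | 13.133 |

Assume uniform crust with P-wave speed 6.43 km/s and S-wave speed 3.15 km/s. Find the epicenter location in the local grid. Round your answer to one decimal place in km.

Distance from S−P lag: d = Δt · v_P v_S / (v_P − v_S) = Δt · (6.43·3.15)/(6.43−3.15) ≈ 6.1752·Δt.
So d_A = 154.22, d_B = 72.52, d_C = 81.10 km.
Circle about each station: (x + 72.3)² + (y − 43.3)² = 154.22²; (x − 54.3)² + (y − 51.7)² = 72.52²; (x + 12.5)² + (y + 19.7)² = 81.10².
Subtracting the A equation from the B and C equations removes the quadratic terms:
253.2 x + 16.8 y = 17043.86
119.6 x − 126.0 y = 10648.76
Solving the 2×2 system: x ≈ 68.6, y ≈ -19.4 km.

68.6 km east, -19.4 km north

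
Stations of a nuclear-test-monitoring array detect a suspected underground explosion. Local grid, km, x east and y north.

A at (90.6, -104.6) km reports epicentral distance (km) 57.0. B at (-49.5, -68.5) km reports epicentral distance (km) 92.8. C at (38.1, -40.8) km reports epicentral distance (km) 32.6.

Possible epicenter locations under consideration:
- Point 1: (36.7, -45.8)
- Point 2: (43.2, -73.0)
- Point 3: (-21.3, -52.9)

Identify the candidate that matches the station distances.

Point 2

For each candidate, compare |candidate − station| to the reported distance:
Point 1: residuals A 22.8, B 3.7, C 27.4 → max 27.4 km
Point 2: residuals A 0.0, B 0.0, C 0.0 → max 0.0 km
Point 3: residuals A 66.3, B 60.6, C 28.0 → max 66.3 km
Only Point 2 has all residuals ≈ 0.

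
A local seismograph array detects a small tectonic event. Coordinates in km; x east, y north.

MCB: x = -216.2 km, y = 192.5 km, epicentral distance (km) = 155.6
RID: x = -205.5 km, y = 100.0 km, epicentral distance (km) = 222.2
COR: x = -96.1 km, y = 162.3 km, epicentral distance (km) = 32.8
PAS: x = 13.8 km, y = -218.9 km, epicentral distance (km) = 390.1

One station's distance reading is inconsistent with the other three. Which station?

Solve using three stations at a time. Using MCB, COR, PAS (subtract circle equations pairwise → linear system) gives (x, y) ≈ (-63.3, 163.5).
Distances from that point to each station vs reported:
  MCB: calculated 155.6 vs reported 155.6 → residual 0.0 km
  RID: calculated 155.7 vs reported 222.2 → residual 66.5 km
  COR: calculated 32.8 vs reported 32.8 → residual 0.0 km
  PAS: calculated 390.1 vs reported 390.1 → residual 0.0 km
MCB, COR, PAS are mutually consistent (residuals ≈ 0); RID is off by 66.5 km.

RID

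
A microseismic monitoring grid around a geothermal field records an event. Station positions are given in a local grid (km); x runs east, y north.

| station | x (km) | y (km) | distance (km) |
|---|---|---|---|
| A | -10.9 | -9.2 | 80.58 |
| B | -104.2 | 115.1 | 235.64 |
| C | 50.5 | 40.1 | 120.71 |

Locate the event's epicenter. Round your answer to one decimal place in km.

(29.7, -78.8)

Circle about each station: (x + 10.9)² + (y + 9.2)² = 80.58²; (x + 104.2)² + (y − 115.1)² = 235.64²; (x − 50.5)² + (y − 40.1)² = 120.71².
Subtracting pairs of circle equations eliminates x²+y² and gives linear equations (the radical axes):
-186.6 x + 248.6 y = -25130.87
122.8 x + 98.6 y = -4122.96
Solving the 2×2 system: x ≈ 29.7, y ≈ -78.8 km.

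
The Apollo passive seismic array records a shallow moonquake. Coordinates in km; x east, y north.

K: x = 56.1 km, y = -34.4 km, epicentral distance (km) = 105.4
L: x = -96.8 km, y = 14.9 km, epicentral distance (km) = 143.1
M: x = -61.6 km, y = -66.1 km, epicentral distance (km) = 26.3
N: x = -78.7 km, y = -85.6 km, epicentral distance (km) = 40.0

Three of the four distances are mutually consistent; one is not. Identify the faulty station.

Solve using three stations at a time. Using K, M, N (subtract circle equations pairwise → linear system) gives (x, y) ≈ (-39.0, -79.8).
Distances from that point to each station vs reported:
  K: calculated 105.4 vs reported 105.4 → residual 0.0 km
  L: calculated 111.0 vs reported 143.1 → residual 32.1 km
  M: calculated 26.4 vs reported 26.3 → residual 0.1 km
  N: calculated 40.1 vs reported 40.0 → residual 0.1 km
K, M, N are mutually consistent (residuals ≈ 0); L is off by 32.1 km.

L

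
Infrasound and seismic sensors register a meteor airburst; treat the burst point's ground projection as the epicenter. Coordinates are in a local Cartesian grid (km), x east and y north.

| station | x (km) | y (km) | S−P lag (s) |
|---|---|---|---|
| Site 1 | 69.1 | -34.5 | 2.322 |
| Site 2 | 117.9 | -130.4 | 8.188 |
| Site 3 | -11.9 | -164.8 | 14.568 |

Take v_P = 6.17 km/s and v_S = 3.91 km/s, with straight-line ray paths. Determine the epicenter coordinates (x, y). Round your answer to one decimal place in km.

(90.2, -47.5)

Distance from S−P lag: d = Δt · v_P v_S / (v_P − v_S) = Δt · (6.17·3.91)/(6.17−3.91) ≈ 10.6746·Δt.
So d_Site 1 = 24.79, d_Site 2 = 87.40, d_Site 3 = 155.51 km.
Circle about each station: (x − 69.1)² + (y + 34.5)² = 24.79²; (x − 117.9)² + (y + 130.4)² = 87.40²; (x + 11.9)² + (y + 164.8)² = 155.51².
Subtracting the Site 1 equation from the Site 2 and Site 3 equations removes the quadratic terms:
97.6 x − 191.8 y = 17915.29
-162.0 x − 260.6 y = -2233.23
Solving the 2×2 system: x ≈ 90.2, y ≈ -47.5 km.
Check against Site 1 (with the unrounded x, y): √((x − 69.1)²+(y + 34.5)²) = 24.79 ≈ 24.79 km. ✓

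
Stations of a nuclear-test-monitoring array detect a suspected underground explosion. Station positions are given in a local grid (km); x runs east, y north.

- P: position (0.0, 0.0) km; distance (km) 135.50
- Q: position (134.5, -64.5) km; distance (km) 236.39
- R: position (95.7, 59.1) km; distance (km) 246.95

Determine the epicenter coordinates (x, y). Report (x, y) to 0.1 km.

Circle about each station: x² + y² = 135.50²; (x − 134.5)² + (y + 64.5)² = 236.39²; (x − 95.7)² + (y − 59.1)² = 246.95².
Subtracting pairs of circle equations eliminates x²+y² and gives linear equations (the radical axes):
269.0 x − 129.0 y = -15269.48
191.4 x + 118.2 y = -29972.75
Solving the 2×2 system: x ≈ -100.4, y ≈ -91.0 km.

x ≈ -100.4 km, y ≈ -91.0 km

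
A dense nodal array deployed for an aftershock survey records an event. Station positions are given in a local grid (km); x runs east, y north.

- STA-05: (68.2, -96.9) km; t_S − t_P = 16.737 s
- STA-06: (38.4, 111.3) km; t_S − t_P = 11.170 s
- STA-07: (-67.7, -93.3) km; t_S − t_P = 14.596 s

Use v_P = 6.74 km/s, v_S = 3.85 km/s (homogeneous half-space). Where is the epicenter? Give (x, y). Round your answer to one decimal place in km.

Distance from S−P lag: d = Δt · v_P v_S / (v_P − v_S) = Δt · (6.74·3.85)/(6.74−3.85) ≈ 8.9789·Δt.
So d_STA-05 = 150.28, d_STA-06 = 100.29, d_STA-07 = 131.06 km.
Circle about each station: (x − 68.2)² + (y + 96.9)² = 150.28²; (x − 38.4)² + (y − 111.3)² = 100.29²; (x + 67.7)² + (y + 93.3)² = 131.06².
Subtracting the STA-05 equation from the STA-06 and STA-07 equations removes the quadratic terms:
-59.6 x + 416.4 y = 12347.39
-271.8 x + 7.2 y = 4654.68
Solving the 2×2 system: x ≈ -16.4, y ≈ 27.3 km.

x ≈ -16.4 km, y ≈ 27.3 km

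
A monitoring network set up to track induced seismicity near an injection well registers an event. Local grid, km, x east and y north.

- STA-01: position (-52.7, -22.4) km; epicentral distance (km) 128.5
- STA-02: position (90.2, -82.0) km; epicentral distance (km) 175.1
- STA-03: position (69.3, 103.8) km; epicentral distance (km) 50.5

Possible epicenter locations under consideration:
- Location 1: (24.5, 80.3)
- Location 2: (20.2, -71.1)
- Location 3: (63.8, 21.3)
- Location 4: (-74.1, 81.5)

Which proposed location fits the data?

Location 1

For each candidate, compare |candidate − station| to the reported distance:
Location 1: residuals STA-01 0.0, STA-02 0.0, STA-03 0.1 → max 0.1 km
Location 2: residuals STA-01 40.8, STA-02 104.3, STA-03 131.2 → max 131.2 km
Location 3: residuals STA-01 4.1, STA-02 68.5, STA-03 32.2 → max 68.5 km
Location 4: residuals STA-01 22.4, STA-02 56.7, STA-03 94.6 → max 94.6 km
Only Location 1 has all residuals ≈ 0.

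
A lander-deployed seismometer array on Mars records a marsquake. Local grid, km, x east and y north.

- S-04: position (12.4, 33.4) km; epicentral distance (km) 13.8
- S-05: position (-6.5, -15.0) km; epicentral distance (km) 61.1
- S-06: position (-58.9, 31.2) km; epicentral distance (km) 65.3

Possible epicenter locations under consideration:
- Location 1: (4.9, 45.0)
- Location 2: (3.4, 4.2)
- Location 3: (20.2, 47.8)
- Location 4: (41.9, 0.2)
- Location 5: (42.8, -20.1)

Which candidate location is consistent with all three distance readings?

Location 1

For each candidate, compare |candidate − station| to the reported distance:
Location 1: residuals S-04 0.0, S-05 0.0, S-06 0.0 → max 0.0 km
Location 2: residuals S-04 16.8, S-05 39.5, S-06 2.6 → max 39.5 km
Location 3: residuals S-04 2.6, S-05 7.1, S-06 15.5 → max 15.5 km
Location 4: residuals S-04 30.6, S-05 10.4, S-06 40.2 → max 40.2 km
Location 5: residuals S-04 47.7, S-05 11.5, S-06 48.6 → max 48.6 km
Only Location 1 has all residuals ≈ 0.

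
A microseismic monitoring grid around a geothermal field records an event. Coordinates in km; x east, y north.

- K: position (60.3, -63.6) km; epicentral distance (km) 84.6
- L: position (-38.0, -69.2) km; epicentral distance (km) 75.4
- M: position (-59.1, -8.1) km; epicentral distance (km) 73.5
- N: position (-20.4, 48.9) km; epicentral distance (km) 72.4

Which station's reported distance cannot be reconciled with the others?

K

Solve using three stations at a time. Using L, M, N (subtract circle equations pairwise → linear system) gives (x, y) ≈ (14.0, -14.7).
Distances from that point to each station vs reported:
  K: calculated 67.3 vs reported 84.6 → residual 17.3 km
  L: calculated 75.3 vs reported 75.4 → residual 0.1 km
  M: calculated 73.4 vs reported 73.5 → residual 0.1 km
  N: calculated 72.3 vs reported 72.4 → residual 0.1 km
L, M, N are mutually consistent (residuals ≈ 0); K is off by 17.3 km.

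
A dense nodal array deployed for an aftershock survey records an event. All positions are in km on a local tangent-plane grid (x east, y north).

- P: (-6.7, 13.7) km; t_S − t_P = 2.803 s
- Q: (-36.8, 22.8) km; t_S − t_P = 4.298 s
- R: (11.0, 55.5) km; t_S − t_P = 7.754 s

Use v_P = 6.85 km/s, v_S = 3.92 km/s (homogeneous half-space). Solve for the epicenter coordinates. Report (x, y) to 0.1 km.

x ≈ -15.6 km, y ≈ -10.4 km

Distance from S−P lag: d = Δt · v_P v_S / (v_P − v_S) = Δt · (6.85·3.92)/(6.85−3.92) ≈ 9.1645·Δt.
So d_P = 25.69, d_Q = 39.39, d_R = 71.06 km.
Circle about each station: (x + 6.7)² + (y − 13.7)² = 25.69²; (x + 36.8)² + (y − 22.8)² = 39.39²; (x − 11.0)² + (y − 55.5)² = 71.06².
Subtracting pairs of circle equations eliminates x²+y² and gives linear equations (the radical axes):
-60.2 x + 18.2 y = 749.90
35.4 x + 83.6 y = -1420.88
Solving the 2×2 system: x ≈ -15.6, y ≈ -10.4 km.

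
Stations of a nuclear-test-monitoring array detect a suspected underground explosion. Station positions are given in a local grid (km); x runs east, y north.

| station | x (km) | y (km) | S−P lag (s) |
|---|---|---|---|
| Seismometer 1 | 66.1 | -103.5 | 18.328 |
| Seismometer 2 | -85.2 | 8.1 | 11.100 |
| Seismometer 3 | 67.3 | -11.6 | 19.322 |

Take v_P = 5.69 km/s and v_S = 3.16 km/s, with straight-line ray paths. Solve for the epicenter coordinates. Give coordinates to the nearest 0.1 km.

Distance from S−P lag: d = Δt · v_P v_S / (v_P − v_S) = Δt · (5.69·3.16)/(5.69−3.16) ≈ 7.1069·Δt.
So d_Seismometer 1 = 130.25, d_Seismometer 2 = 78.89, d_Seismometer 3 = 137.32 km.
Circle about each station: (x − 66.1)² + (y + 103.5)² = 130.25²; (x + 85.2)² + (y − 8.1)² = 78.89²; (x − 67.3)² + (y + 11.6)² = 137.32².
Subtracting pairs of circle equations eliminates x²+y² and gives linear equations (the radical axes):
-302.6 x + 223.2 y = 2984.62
2.4 x + 183.8 y = -12309.33
Solving the 2×2 system: x ≈ -58.7, y ≈ -66.2 km.

(-58.7, -66.2)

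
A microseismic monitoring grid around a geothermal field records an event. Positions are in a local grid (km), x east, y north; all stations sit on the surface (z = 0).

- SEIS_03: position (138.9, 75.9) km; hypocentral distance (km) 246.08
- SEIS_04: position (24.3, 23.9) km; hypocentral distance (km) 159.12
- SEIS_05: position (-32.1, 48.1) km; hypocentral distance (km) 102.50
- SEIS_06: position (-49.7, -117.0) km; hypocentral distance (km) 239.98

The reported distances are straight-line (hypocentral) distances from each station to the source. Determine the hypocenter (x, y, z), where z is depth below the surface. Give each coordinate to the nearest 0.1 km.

Each station gives a sphere (x−x_i)² + (y−y_i)² + z² = d_i² (stations at z=0).
Subtracting the SEIS_03 sphere from SEIS_04 and SEIS_05: z² cancels, leaving linear equations in x and y:
-229.2 x − 104.0 y = 11343.87
-342.0 x − 55.6 y = 28339.12
Solving: x ≈ -101.494, y ≈ 114.602 km (keep extra digits for the depth step; rounded: -101.5, 114.6).
Then from the SEIS_03 sphere: z² = 246.08² − (x − 138.9)² − (y − 75.9)² with x = -101.494, y = 114.602, so z ≈ 35.612 ≈ 35.6 km.

x ≈ -101.5 km, y ≈ 114.6 km, depth ≈ 35.6 km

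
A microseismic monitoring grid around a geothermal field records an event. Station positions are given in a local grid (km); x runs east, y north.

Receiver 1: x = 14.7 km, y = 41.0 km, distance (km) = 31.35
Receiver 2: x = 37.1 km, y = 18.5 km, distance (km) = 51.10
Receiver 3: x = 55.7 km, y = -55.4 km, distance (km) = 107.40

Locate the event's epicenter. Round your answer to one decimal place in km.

(-13.3, 26.9)

Circle about each station: (x − 14.7)² + (y − 41.0)² = 31.35²; (x − 37.1)² + (y − 18.5)² = 51.10²; (x − 55.7)² + (y + 55.4)² = 107.40².
Subtracting pairs of circle equations eliminates x²+y² and gives linear equations (the radical axes):
44.8 x − 45.0 y = -1806.82
82.0 x − 192.8 y = -6277.38
Solving the 2×2 system: x ≈ -13.3, y ≈ 26.9 km.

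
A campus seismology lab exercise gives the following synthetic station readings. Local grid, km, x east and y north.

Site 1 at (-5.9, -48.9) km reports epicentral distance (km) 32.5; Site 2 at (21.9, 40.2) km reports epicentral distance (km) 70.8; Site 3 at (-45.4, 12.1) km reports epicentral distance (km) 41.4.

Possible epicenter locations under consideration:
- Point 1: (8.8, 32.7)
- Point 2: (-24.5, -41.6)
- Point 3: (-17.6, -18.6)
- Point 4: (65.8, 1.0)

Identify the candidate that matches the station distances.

For each candidate, compare |candidate − station| to the reported distance:
Point 1: residuals Site 1 50.4, Site 2 55.7, Site 3 16.6 → max 55.7 km
Point 2: residuals Site 1 12.5, Site 2 23.2, Site 3 16.2 → max 23.2 km
Point 3: residuals Site 1 0.0, Site 2 0.0, Site 3 0.0 → max 0.0 km
Point 4: residuals Site 1 54.9, Site 2 11.9, Site 3 70.4 → max 70.4 km
Only Point 3 has all residuals ≈ 0.

Point 3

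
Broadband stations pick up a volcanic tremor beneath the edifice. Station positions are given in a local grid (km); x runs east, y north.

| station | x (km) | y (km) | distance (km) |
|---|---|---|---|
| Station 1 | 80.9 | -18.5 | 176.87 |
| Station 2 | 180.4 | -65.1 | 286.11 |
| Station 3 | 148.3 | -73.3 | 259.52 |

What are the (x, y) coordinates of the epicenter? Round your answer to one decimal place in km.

Circle about each station: (x − 80.9)² + (y + 18.5)² = 176.87²; (x − 180.4)² + (y + 65.1)² = 286.11²; (x − 148.3)² + (y + 73.3)² = 259.52².
Subtracting pairs of circle equations eliminates x²+y² and gives linear equations (the radical axes):
199.0 x − 93.2 y = -20680.83
134.8 x − 109.6 y = -15588.91
Solving the 2×2 system: x ≈ -88.0, y ≈ 34.0 km.
Check against Station 1 (with the unrounded x, y): √((x − 80.9)²+(y + 18.5)²) = 176.87 ≈ 176.87 km. ✓

-88.0 km east, 34.0 km north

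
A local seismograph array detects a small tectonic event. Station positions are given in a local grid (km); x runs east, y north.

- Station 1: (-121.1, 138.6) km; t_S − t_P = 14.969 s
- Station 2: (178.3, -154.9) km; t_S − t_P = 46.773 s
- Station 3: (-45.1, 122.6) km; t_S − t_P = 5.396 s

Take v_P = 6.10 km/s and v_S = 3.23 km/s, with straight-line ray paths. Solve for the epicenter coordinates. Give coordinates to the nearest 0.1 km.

Distance from S−P lag: d = Δt · v_P v_S / (v_P − v_S) = Δt · (6.10·3.23)/(6.10−3.23) ≈ 6.8652·Δt.
So d_Station 1 = 102.76, d_Station 2 = 321.10, d_Station 3 = 37.04 km.
Circle about each station: (x + 121.1)² + (y − 138.6)² = 102.76²; (x − 178.3)² + (y + 154.9)² = 321.10²; (x + 45.1)² + (y − 122.6)² = 37.04².
Subtracting pairs of circle equations eliminates x²+y² and gives linear equations (the radical axes):
598.8 x − 587.0 y = -70635.86
152.0 x − 32.0 y = -7622.74
Solving the 2×2 system: x ≈ -31.6, y ≈ 88.1 km.

(-31.6, 88.1)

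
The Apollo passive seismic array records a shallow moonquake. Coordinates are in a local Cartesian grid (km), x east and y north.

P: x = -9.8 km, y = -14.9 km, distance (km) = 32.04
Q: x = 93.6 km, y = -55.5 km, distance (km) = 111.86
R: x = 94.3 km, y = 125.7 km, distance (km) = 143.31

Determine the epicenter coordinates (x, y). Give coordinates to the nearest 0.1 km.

(5.4, 13.3)

Circle about each station: (x + 9.8)² + (y + 14.9)² = 32.04²; (x − 93.6)² + (y + 55.5)² = 111.86²; (x − 94.3)² + (y − 125.7)² = 143.31².
Subtracting pairs of circle equations eliminates x²+y² and gives linear equations (the radical axes):
206.8 x − 81.2 y = 37.06
208.2 x + 281.2 y = 4863.74
Solving the 2×2 system: x ≈ 5.4, y ≈ 13.3 km.
Check against P (with the unrounded x, y): √((x + 9.8)²+(y + 14.9)²) = 32.03 ≈ 32.04 km. ✓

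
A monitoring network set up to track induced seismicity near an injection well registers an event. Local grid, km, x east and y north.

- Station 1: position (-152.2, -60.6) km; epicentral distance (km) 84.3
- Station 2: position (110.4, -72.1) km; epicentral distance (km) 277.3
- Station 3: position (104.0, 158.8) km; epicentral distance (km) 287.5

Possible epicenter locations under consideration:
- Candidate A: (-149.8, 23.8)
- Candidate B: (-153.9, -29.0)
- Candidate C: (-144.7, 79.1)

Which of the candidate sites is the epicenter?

For each candidate, compare |candidate − station| to the reported distance:
Candidate A: residuals Station 1 0.1, Station 2 0.0, Station 3 0.0 → max 0.1 km
Candidate B: residuals Station 1 52.7, Station 2 9.5, Station 3 31.5 → max 52.7 km
Candidate C: residuals Station 1 55.6, Station 2 19.2, Station 3 26.3 → max 55.6 km
Only Candidate A has all residuals ≈ 0.

Candidate A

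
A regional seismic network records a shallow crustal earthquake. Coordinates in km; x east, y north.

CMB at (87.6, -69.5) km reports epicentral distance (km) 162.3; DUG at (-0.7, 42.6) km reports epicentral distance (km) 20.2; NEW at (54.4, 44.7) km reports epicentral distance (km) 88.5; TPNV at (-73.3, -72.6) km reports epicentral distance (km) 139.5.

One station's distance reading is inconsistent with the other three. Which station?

NEW

Solve using three stations at a time. Using CMB, DUG, TPNV (subtract circle equations pairwise → linear system) gives (x, y) ≈ (-16.7, 54.9).
Distances from that point to each station vs reported:
  CMB: calculated 162.3 vs reported 162.3 → residual 0.0 km
  DUG: calculated 20.1 vs reported 20.2 → residual 0.1 km
  NEW: calculated 71.8 vs reported 88.5 → residual 16.7 km
  TPNV: calculated 139.5 vs reported 139.5 → residual 0.0 km
CMB, DUG, TPNV are mutually consistent (residuals ≈ 0); NEW is off by 16.7 km.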